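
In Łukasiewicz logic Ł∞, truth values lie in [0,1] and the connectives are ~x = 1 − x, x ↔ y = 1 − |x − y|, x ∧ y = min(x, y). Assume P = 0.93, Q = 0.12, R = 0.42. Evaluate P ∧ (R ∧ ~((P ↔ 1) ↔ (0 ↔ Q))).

P ↔ 1 = 1 − |0.93 − 1.00| = 1 − 0.07 = 0.93
0 ↔ Q = 1 − |0.00 − 0.12| = 1 − 0.12 = 0.88
(P ↔ 1) ↔ (0 ↔ Q) = 1 − |0.93 − 0.88| = 1 − 0.05 = 0.95
~((P ↔ 1) ↔ (0 ↔ Q)) = 1 − 0.95 = 0.05
R ∧ ~((P ↔ 1) ↔ (0 ↔ Q)) = min(0.42, 0.05) = 0.05
P ∧ (R ∧ ~((P ↔ 1) ↔ (0 ↔ Q))) = min(0.93, 0.05) = 0.05

0.05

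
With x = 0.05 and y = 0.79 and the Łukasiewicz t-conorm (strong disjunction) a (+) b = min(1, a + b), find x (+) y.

0.84

x (+) y = min(1, 0.05 + 0.79) = min(1, 0.84) = 0.84
For comparison, the Gödel t-conorm max(a, b) would give 0.79.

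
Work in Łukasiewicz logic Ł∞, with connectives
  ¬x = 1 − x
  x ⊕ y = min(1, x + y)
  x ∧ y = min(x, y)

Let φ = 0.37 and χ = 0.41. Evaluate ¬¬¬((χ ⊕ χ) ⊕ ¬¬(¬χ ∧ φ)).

0.00

χ ⊕ χ = min(1, 0.41 + 0.41) = min(1, 0.82) = 0.82
¬χ = 1 − 0.41 = 0.59
¬χ ∧ φ = min(0.59, 0.37) = 0.37
¬(¬χ ∧ φ) = 1 − 0.37 = 0.63
¬¬(¬χ ∧ φ) = 1 − 0.63 = 0.37
(χ ⊕ χ) ⊕ ¬¬(¬χ ∧ φ) = min(1, 0.82 + 0.37) = min(1, 1.19) = 1.00
¬((χ ⊕ χ) ⊕ ¬¬(¬χ ∧ φ)) = 1 − 1.00 = 0.00
¬¬((χ ⊕ χ) ⊕ ¬¬(¬χ ∧ φ)) = 1 − 0.00 = 1.00
¬¬¬((χ ⊕ χ) ⊕ ¬¬(¬χ ∧ φ)) = 1 − 1.00 = 0.00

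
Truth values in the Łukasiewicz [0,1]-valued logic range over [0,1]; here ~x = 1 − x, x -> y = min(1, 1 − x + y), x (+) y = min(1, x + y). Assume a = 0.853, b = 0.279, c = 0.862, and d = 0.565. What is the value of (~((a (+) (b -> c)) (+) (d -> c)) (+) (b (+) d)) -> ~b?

0.877

b -> c = min(1, 1 − 0.279 + 0.862) = min(1, 1.583) = 1.000
a (+) (b -> c) = min(1, 0.853 + 1.000) = min(1, 1.853) = 1.000
d -> c = min(1, 1 − 0.565 + 0.862) = min(1, 1.297) = 1.000
(a (+) (b -> c)) (+) (d -> c) = min(1, 1.000 + 1.000) = min(1, 2.000) = 1.000
~((a (+) (b -> c)) (+) (d -> c)) = 1 − 1.000 = 0.000
b (+) d = min(1, 0.279 + 0.565) = min(1, 0.844) = 0.844
~((a (+) (b -> c)) (+) (d -> c)) (+) (b (+) d) = min(1, 0.000 + 0.844) = min(1, 0.844) = 0.844
~b = 1 − 0.279 = 0.721
(~((a (+) (b -> c)) (+) (d -> c)) (+) (b (+) d)) -> ~b = min(1, 1 − 0.844 + 0.721) = min(1, 0.877) = 0.877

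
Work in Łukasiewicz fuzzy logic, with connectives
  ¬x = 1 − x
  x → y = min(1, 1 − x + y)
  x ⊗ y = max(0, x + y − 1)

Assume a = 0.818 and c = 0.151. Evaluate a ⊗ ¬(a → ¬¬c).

¬c = 1 − 0.151 = 0.849
¬¬c = 1 − 0.849 = 0.151
a → ¬¬c = min(1, 1 − 0.818 + 0.151) = min(1, 0.333) = 0.333
¬(a → ¬¬c) = 1 − 0.333 = 0.667
a ⊗ ¬(a → ¬¬c) = max(0, 0.818 + 0.667 − 1) = max(0, 0.485) = 0.485

0.485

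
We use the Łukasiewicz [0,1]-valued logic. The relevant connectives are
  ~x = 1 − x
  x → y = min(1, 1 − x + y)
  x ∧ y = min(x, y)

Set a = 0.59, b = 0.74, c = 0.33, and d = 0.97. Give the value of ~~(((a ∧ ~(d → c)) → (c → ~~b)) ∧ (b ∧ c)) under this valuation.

0.33

d → c = min(1, 1 − 0.97 + 0.33) = min(1, 0.36) = 0.36
~(d → c) = 1 − 0.36 = 0.64
a ∧ ~(d → c) = min(0.59, 0.64) = 0.59
~b = 1 − 0.74 = 0.26
~~b = 1 − 0.26 = 0.74
c → ~~b = min(1, 1 − 0.33 + 0.74) = min(1, 1.41) = 1.00
(a ∧ ~(d → c)) → (c → ~~b) = min(1, 1 − 0.59 + 1.00) = min(1, 1.41) = 1.00
b ∧ c = min(0.74, 0.33) = 0.33
((a ∧ ~(d → c)) → (c → ~~b)) ∧ (b ∧ c) = min(1.00, 0.33) = 0.33
~(((a ∧ ~(d → c)) → (c → ~~b)) ∧ (b ∧ c)) = 1 − 0.33 = 0.67
~~(((a ∧ ~(d → c)) → (c → ~~b)) ∧ (b ∧ c)) = 1 − 0.67 = 0.33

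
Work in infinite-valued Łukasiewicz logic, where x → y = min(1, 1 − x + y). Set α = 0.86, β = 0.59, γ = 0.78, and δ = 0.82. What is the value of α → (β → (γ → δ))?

1.00

γ → δ = min(1, 1 − 0.78 + 0.82) = min(1, 1.04) = 1.00
β → (γ → δ) = min(1, 1 − 0.59 + 1.00) = min(1, 1.41) = 1.00
α → (β → (γ → δ)) = min(1, 1 − 0.86 + 1.00) = min(1, 1.14) = 1.00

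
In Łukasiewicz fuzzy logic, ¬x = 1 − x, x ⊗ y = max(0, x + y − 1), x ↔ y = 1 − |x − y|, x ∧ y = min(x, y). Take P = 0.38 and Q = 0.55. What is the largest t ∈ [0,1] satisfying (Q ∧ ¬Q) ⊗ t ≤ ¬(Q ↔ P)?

0.72

¬Q = 1 − 0.55 = 0.45
Q ∧ ¬Q = min(0.55, 0.45) = 0.45
So the left factor is Q ∧ ¬Q = 0.45.
Q ↔ P = 1 − |0.55 − 0.38| = 1 − 0.17 = 0.83
¬(Q ↔ P) = 1 − 0.83 = 0.17
So the right-hand bound is ¬(Q ↔ P) = 0.17.
The residuum of the Łukasiewicz t-norm gives the supremum: min(1, 1 − 0.45 + 0.17).
1 − 0.45 + 0.17 = 0.72, so t = min(1, 0.72) = 0.72.
Check: 0.45 ⊗ 0.72 = max(0, 0.17) = 0.17 ≤ 0.17.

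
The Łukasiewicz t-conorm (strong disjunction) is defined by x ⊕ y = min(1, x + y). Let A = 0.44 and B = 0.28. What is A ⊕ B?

0.72

A ⊕ B = min(1, 0.44 + 0.28) = min(1, 0.72) = 0.72
For comparison, the Gödel t-conorm max(x, y) would give 0.44.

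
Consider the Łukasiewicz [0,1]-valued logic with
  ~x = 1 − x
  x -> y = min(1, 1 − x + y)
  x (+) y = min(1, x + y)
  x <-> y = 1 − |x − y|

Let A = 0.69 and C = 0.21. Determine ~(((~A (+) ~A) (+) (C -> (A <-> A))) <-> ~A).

~A = 1 − 0.69 = 0.31
~A (+) ~A = min(1, 0.31 + 0.31) = min(1, 0.62) = 0.62
A <-> A = 1 − |0.69 − 0.69| = 1 − 0.00 = 1.00
C -> (A <-> A) = min(1, 1 − 0.21 + 1.00) = min(1, 1.79) = 1.00
(~A (+) ~A) (+) (C -> (A <-> A)) = min(1, 0.62 + 1.00) = min(1, 1.62) = 1.00
((~A (+) ~A) (+) (C -> (A <-> A))) <-> ~A = 1 − |1.00 − 0.31| = 1 − 0.69 = 0.31
~(((~A (+) ~A) (+) (C -> (A <-> A))) <-> ~A) = 1 − 0.31 = 0.69

0.69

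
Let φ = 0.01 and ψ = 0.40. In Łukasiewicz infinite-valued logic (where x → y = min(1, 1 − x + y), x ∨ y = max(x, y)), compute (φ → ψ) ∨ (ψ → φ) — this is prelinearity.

φ → ψ = min(1, 1 − 0.01 + 0.40) = min(1, 1.39) = 1.00
ψ → φ = min(1, 1 − 0.40 + 0.01) = min(1, 0.61) = 0.61
(φ → ψ) ∨ (ψ → φ) = max(1.00, 0.61) = 1.00
(As expected: a Ł∞-tautology — holds in every MV-chain.)

1.00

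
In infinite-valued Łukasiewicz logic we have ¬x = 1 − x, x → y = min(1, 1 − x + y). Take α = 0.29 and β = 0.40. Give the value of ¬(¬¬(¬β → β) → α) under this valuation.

¬β = 1 − 0.40 = 0.60
¬β → β = min(1, 1 − 0.60 + 0.40) = min(1, 0.80) = 0.80
¬(¬β → β) = 1 − 0.80 = 0.20
¬¬(¬β → β) = 1 − 0.20 = 0.80
¬¬(¬β → β) → α = min(1, 1 − 0.80 + 0.29) = min(1, 0.49) = 0.49
¬(¬¬(¬β → β) → α) = 1 − 0.49 = 0.51

0.51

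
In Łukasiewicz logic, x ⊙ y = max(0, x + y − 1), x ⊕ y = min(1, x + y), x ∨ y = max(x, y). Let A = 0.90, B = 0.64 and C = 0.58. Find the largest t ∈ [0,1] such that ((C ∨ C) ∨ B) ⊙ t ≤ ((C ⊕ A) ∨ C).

1.00

C ∨ C = max(0.58, 0.58) = 0.58
(C ∨ C) ∨ B = max(0.58, 0.64) = 0.64
So the left factor is (C ∨ C) ∨ B = 0.64.
C ⊕ A = min(1, 0.58 + 0.90) = min(1, 1.48) = 1.00
(C ⊕ A) ∨ C = max(1.00, 0.58) = 1.00
So the right-hand bound is (C ⊕ A) ∨ C = 1.00.
The residuum of the Łukasiewicz t-norm gives the supremum: min(1, 1 − 0.64 + 1.00).
1 − 0.64 + 1.00 = 1.36, so t = min(1, 1.36) = 1.00.
Check: 0.64 ⊙ 1.00 = max(0, 0.64) = 0.64 ≤ 1.00.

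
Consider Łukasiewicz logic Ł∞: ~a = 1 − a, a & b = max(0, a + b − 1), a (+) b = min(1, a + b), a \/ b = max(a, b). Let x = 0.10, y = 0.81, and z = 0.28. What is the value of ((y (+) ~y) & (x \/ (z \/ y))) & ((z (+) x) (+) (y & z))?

0.28

~y = 1 − 0.81 = 0.19
y (+) ~y = min(1, 0.81 + 0.19) = min(1, 1.00) = 1.00
z \/ y = max(0.28, 0.81) = 0.81
x \/ (z \/ y) = max(0.10, 0.81) = 0.81
(y (+) ~y) & (x \/ (z \/ y)) = max(0, 1.00 + 0.81 − 1) = max(0, 0.81) = 0.81
z (+) x = min(1, 0.28 + 0.10) = min(1, 0.38) = 0.38
y & z = max(0, 0.81 + 0.28 − 1) = max(0, 0.09) = 0.09
(z (+) x) (+) (y & z) = min(1, 0.38 + 0.09) = min(1, 0.47) = 0.47
((y (+) ~y) & (x \/ (z \/ y))) & ((z (+) x) (+) (y & z)) = max(0, 0.81 + 0.47 − 1) = max(0, 0.28) = 0.28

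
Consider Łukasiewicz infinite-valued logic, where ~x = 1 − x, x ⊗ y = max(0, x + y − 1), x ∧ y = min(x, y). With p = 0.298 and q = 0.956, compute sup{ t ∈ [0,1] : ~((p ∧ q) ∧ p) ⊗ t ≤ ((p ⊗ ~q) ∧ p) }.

0.298

p ∧ q = min(0.298, 0.956) = 0.298
(p ∧ q) ∧ p = min(0.298, 0.298) = 0.298
~((p ∧ q) ∧ p) = 1 − 0.298 = 0.702
So the left factor is ~((p ∧ q) ∧ p) = 0.702.
~q = 1 − 0.956 = 0.044
p ⊗ ~q = max(0, 0.298 + 0.044 − 1) = max(0, -0.658) = 0.000
(p ⊗ ~q) ∧ p = min(0.000, 0.298) = 0.000
So the right-hand bound is (p ⊗ ~q) ∧ p = 0.000.
The residuum of the Łukasiewicz t-norm gives the supremum: min(1, 1 − 0.702 + 0.000).
1 − 0.702 + 0.000 = 0.298, so t = min(1, 0.298) = 0.298.
Check: 0.702 ⊗ 0.298 = max(0, 0.000) = 0.000 ≤ 0.000.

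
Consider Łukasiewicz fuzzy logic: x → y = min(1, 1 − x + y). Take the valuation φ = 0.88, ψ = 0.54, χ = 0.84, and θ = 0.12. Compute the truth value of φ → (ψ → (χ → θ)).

0.86

χ → θ = min(1, 1 − 0.84 + 0.12) = min(1, 0.28) = 0.28
ψ → (χ → θ) = min(1, 1 − 0.54 + 0.28) = min(1, 0.74) = 0.74
φ → (ψ → (χ → θ)) = min(1, 1 − 0.88 + 0.74) = min(1, 0.86) = 0.86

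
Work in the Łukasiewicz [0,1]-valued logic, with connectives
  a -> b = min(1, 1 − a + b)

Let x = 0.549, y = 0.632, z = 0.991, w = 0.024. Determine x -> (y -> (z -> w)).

z -> w = min(1, 1 − 0.991 + 0.024) = min(1, 0.033) = 0.033
y -> (z -> w) = min(1, 1 − 0.632 + 0.033) = min(1, 0.401) = 0.401
x -> (y -> (z -> w)) = min(1, 1 − 0.549 + 0.401) = min(1, 0.852) = 0.852

0.852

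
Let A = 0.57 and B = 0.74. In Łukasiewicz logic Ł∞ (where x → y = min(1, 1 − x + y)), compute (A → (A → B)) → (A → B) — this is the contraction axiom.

A → B = min(1, 1 − 0.57 + 0.74) = min(1, 1.17) = 1.00
A → (A → B) = min(1, 1 − 0.57 + 1.00) = min(1, 1.43) = 1.00
(A → (A → B)) → (A → B) = min(1, 1 − 1.00 + 1.00) = min(1, 1.00) = 1.00

1.00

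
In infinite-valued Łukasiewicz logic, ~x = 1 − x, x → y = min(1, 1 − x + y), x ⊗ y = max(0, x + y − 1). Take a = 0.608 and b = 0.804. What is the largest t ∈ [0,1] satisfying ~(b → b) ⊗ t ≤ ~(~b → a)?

b → b = min(1, 1 − 0.804 + 0.804) = min(1, 1.000) = 1.000
~(b → b) = 1 − 1.000 = 0.000
So the left factor is ~(b → b) = 0.000.
~b = 1 − 0.804 = 0.196
~b → a = min(1, 1 − 0.196 + 0.608) = min(1, 1.412) = 1.000
~(~b → a) = 1 − 1.000 = 0.000
So the right-hand bound is ~(~b → a) = 0.000.
The residuum of the Łukasiewicz t-norm gives the supremum: min(1, 1 − 0.000 + 0.000).
1 − 0.000 + 0.000 = 1.000, so t = min(1, 1.000) = 1.000.
Check: 0.000 ⊗ 1.000 = max(0, 0.000) = 0.000 ≤ 0.000.

1.000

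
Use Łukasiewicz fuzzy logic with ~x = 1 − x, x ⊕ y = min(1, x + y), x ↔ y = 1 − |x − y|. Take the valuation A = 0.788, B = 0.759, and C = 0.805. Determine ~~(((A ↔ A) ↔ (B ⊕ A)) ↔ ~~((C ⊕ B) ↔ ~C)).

0.195

A ↔ A = 1 − |0.788 − 0.788| = 1 − 0.000 = 1.000
B ⊕ A = min(1, 0.759 + 0.788) = min(1, 1.547) = 1.000
(A ↔ A) ↔ (B ⊕ A) = 1 − |1.000 − 1.000| = 1 − 0.000 = 1.000
C ⊕ B = min(1, 0.805 + 0.759) = min(1, 1.564) = 1.000
~C = 1 − 0.805 = 0.195
(C ⊕ B) ↔ ~C = 1 − |1.000 − 0.195| = 1 − 0.805 = 0.195
~((C ⊕ B) ↔ ~C) = 1 − 0.195 = 0.805
~~((C ⊕ B) ↔ ~C) = 1 − 0.805 = 0.195
((A ↔ A) ↔ (B ⊕ A)) ↔ ~~((C ⊕ B) ↔ ~C) = 1 − |1.000 − 0.195| = 1 − 0.805 = 0.195
~(((A ↔ A) ↔ (B ⊕ A)) ↔ ~~((C ⊕ B) ↔ ~C)) = 1 − 0.195 = 0.805
~~(((A ↔ A) ↔ (B ⊕ A)) ↔ ~~((C ⊕ B) ↔ ~C)) = 1 − 0.805 = 0.195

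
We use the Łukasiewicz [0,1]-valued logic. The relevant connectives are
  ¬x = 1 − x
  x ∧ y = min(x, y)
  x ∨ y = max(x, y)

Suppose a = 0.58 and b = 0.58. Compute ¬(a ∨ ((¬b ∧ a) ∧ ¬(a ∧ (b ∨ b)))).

0.42

¬b = 1 − 0.58 = 0.42
¬b ∧ a = min(0.42, 0.58) = 0.42
b ∨ b = max(0.58, 0.58) = 0.58
a ∧ (b ∨ b) = min(0.58, 0.58) = 0.58
¬(a ∧ (b ∨ b)) = 1 − 0.58 = 0.42
(¬b ∧ a) ∧ ¬(a ∧ (b ∨ b)) = min(0.42, 0.42) = 0.42
a ∨ ((¬b ∧ a) ∧ ¬(a ∧ (b ∨ b))) = max(0.58, 0.42) = 0.58
¬(a ∨ ((¬b ∧ a) ∧ ¬(a ∧ (b ∨ b)))) = 1 − 0.58 = 0.42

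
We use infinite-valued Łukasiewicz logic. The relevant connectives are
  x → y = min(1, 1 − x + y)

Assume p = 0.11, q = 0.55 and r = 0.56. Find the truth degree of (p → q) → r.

0.56

p → q = min(1, 1 − 0.11 + 0.55) = min(1, 1.44) = 1.00
(p → q) → r = min(1, 1 − 1.00 + 0.56) = min(1, 0.56) = 0.56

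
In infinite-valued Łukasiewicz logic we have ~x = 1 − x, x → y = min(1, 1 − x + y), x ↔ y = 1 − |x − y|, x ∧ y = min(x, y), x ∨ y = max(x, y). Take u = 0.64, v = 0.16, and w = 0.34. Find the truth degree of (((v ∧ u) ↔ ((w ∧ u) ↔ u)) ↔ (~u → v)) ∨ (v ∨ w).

v ∧ u = min(0.16, 0.64) = 0.16
w ∧ u = min(0.34, 0.64) = 0.34
(w ∧ u) ↔ u = 1 − |0.34 − 0.64| = 1 − 0.30 = 0.70
(v ∧ u) ↔ ((w ∧ u) ↔ u) = 1 − |0.16 − 0.70| = 1 − 0.54 = 0.46
~u = 1 − 0.64 = 0.36
~u → v = min(1, 1 − 0.36 + 0.16) = min(1, 0.80) = 0.80
((v ∧ u) ↔ ((w ∧ u) ↔ u)) ↔ (~u → v) = 1 − |0.46 − 0.80| = 1 − 0.34 = 0.66
v ∨ w = max(0.16, 0.34) = 0.34
(((v ∧ u) ↔ ((w ∧ u) ↔ u)) ↔ (~u → v)) ∨ (v ∨ w) = max(0.66, 0.34) = 0.66

0.66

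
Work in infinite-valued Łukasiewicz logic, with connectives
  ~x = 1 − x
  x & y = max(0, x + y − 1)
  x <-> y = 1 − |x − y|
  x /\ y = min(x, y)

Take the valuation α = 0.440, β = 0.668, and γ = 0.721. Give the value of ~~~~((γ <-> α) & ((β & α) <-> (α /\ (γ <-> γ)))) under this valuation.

0.387

γ <-> α = 1 − |0.721 − 0.440| = 1 − 0.281 = 0.719
β & α = max(0, 0.668 + 0.440 − 1) = max(0, 0.108) = 0.108
γ <-> γ = 1 − |0.721 − 0.721| = 1 − 0.000 = 1.000
α /\ (γ <-> γ) = min(0.440, 1.000) = 0.440
(β & α) <-> (α /\ (γ <-> γ)) = 1 − |0.108 − 0.440| = 1 − 0.332 = 0.668
(γ <-> α) & ((β & α) <-> (α /\ (γ <-> γ))) = max(0, 0.719 + 0.668 − 1) = max(0, 0.387) = 0.387
~((γ <-> α) & ((β & α) <-> (α /\ (γ <-> γ)))) = 1 − 0.387 = 0.613
~~((γ <-> α) & ((β & α) <-> (α /\ (γ <-> γ)))) = 1 − 0.613 = 0.387
~~~((γ <-> α) & ((β & α) <-> (α /\ (γ <-> γ)))) = 1 − 0.387 = 0.613
~~~~((γ <-> α) & ((β & α) <-> (α /\ (γ <-> γ)))) = 1 − 0.613 = 0.387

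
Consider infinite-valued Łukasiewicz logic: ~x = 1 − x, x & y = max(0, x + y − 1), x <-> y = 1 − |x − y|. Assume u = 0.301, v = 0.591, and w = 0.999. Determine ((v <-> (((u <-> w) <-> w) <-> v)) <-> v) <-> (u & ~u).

0.288

u <-> w = 1 − |0.301 − 0.999| = 1 − 0.698 = 0.302
(u <-> w) <-> w = 1 − |0.302 − 0.999| = 1 − 0.697 = 0.303
((u <-> w) <-> w) <-> v = 1 − |0.303 − 0.591| = 1 − 0.288 = 0.712
v <-> (((u <-> w) <-> w) <-> v) = 1 − |0.591 − 0.712| = 1 − 0.121 = 0.879
(v <-> (((u <-> w) <-> w) <-> v)) <-> v = 1 − |0.879 − 0.591| = 1 − 0.288 = 0.712
~u = 1 − 0.301 = 0.699
u & ~u = max(0, 0.301 + 0.699 − 1) = max(0, 0.000) = 0.000
((v <-> (((u <-> w) <-> w) <-> v)) <-> v) <-> (u & ~u) = 1 − |0.712 − 0.000| = 1 − 0.712 = 0.288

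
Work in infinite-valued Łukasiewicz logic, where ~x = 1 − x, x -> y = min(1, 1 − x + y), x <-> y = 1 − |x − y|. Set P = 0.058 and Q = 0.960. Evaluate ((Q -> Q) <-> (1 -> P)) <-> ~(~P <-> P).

Q -> Q = min(1, 1 − 0.960 + 0.960) = min(1, 1.000) = 1.000
1 -> P = min(1, 1 − 1.000 + 0.058) = min(1, 0.058) = 0.058
(Q -> Q) <-> (1 -> P) = 1 − |1.000 − 0.058| = 1 − 0.942 = 0.058
~P = 1 − 0.058 = 0.942
~P <-> P = 1 − |0.942 − 0.058| = 1 − 0.884 = 0.116
~(~P <-> P) = 1 − 0.116 = 0.884
((Q -> Q) <-> (1 -> P)) <-> ~(~P <-> P) = 1 − |0.058 − 0.884| = 1 − 0.826 = 0.174

0.174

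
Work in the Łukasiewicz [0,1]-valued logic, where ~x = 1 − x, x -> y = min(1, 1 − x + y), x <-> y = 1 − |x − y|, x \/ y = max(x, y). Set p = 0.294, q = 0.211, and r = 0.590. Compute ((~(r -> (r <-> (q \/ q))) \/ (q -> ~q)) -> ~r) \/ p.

q \/ q = max(0.211, 0.211) = 0.211
r <-> (q \/ q) = 1 − |0.590 − 0.211| = 1 − 0.379 = 0.621
r -> (r <-> (q \/ q)) = min(1, 1 − 0.590 + 0.621) = min(1, 1.031) = 1.000
~(r -> (r <-> (q \/ q))) = 1 − 1.000 = 0.000
~q = 1 − 0.211 = 0.789
q -> ~q = min(1, 1 − 0.211 + 0.789) = min(1, 1.578) = 1.000
~(r -> (r <-> (q \/ q))) \/ (q -> ~q) = max(0.000, 1.000) = 1.000
~r = 1 − 0.590 = 0.410
(~(r -> (r <-> (q \/ q))) \/ (q -> ~q)) -> ~r = min(1, 1 − 1.000 + 0.410) = min(1, 0.410) = 0.410
((~(r -> (r <-> (q \/ q))) \/ (q -> ~q)) -> ~r) \/ p = max(0.410, 0.294) = 0.410

0.410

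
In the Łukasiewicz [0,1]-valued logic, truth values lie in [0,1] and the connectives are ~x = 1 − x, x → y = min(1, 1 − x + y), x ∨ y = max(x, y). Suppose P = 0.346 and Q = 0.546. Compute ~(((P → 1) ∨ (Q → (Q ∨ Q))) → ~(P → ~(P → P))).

0.654

P → 1 = min(1, 1 − 0.346 + 1.000) = min(1, 1.654) = 1.000
Q ∨ Q = max(0.546, 0.546) = 0.546
Q → (Q ∨ Q) = min(1, 1 − 0.546 + 0.546) = min(1, 1.000) = 1.000
(P → 1) ∨ (Q → (Q ∨ Q)) = max(1.000, 1.000) = 1.000
P → P = min(1, 1 − 0.346 + 0.346) = min(1, 1.000) = 1.000
~(P → P) = 1 − 1.000 = 0.000
P → ~(P → P) = min(1, 1 − 0.346 + 0.000) = min(1, 0.654) = 0.654
~(P → ~(P → P)) = 1 − 0.654 = 0.346
((P → 1) ∨ (Q → (Q ∨ Q))) → ~(P → ~(P → P)) = min(1, 1 − 1.000 + 0.346) = min(1, 0.346) = 0.346
~(((P → 1) ∨ (Q → (Q ∨ Q))) → ~(P → ~(P → P))) = 1 − 0.346 = 0.654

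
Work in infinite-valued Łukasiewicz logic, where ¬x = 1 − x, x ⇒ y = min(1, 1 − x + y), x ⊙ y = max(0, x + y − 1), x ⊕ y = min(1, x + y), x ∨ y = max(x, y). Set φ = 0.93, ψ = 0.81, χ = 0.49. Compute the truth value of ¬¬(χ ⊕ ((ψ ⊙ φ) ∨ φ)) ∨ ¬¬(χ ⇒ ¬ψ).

ψ ⊙ φ = max(0, 0.81 + 0.93 − 1) = max(0, 0.74) = 0.74
(ψ ⊙ φ) ∨ φ = max(0.74, 0.93) = 0.93
χ ⊕ ((ψ ⊙ φ) ∨ φ) = min(1, 0.49 + 0.93) = min(1, 1.42) = 1.00
¬(χ ⊕ ((ψ ⊙ φ) ∨ φ)) = 1 − 1.00 = 0.00
¬¬(χ ⊕ ((ψ ⊙ φ) ∨ φ)) = 1 − 0.00 = 1.00
¬ψ = 1 − 0.81 = 0.19
χ ⇒ ¬ψ = min(1, 1 − 0.49 + 0.19) = min(1, 0.70) = 0.70
¬(χ ⇒ ¬ψ) = 1 − 0.70 = 0.30
¬¬(χ ⇒ ¬ψ) = 1 − 0.30 = 0.70
¬¬(χ ⊕ ((ψ ⊙ φ) ∨ φ)) ∨ ¬¬(χ ⇒ ¬ψ) = max(1.00, 0.70) = 1.00

1.00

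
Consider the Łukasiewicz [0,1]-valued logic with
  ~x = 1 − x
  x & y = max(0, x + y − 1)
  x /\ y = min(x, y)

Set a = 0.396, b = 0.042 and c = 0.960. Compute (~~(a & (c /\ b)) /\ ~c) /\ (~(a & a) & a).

0.000

c /\ b = min(0.960, 0.042) = 0.042
a & (c /\ b) = max(0, 0.396 + 0.042 − 1) = max(0, -0.562) = 0.000
~(a & (c /\ b)) = 1 − 0.000 = 1.000
~~(a & (c /\ b)) = 1 − 1.000 = 0.000
~c = 1 − 0.960 = 0.040
~~(a & (c /\ b)) /\ ~c = min(0.000, 0.040) = 0.000
a & a = max(0, 0.396 + 0.396 − 1) = max(0, -0.208) = 0.000
~(a & a) = 1 − 0.000 = 1.000
~(a & a) & a = max(0, 1.000 + 0.396 − 1) = max(0, 0.396) = 0.396
(~~(a & (c /\ b)) /\ ~c) /\ (~(a & a) & a) = min(0.000, 0.396) = 0.000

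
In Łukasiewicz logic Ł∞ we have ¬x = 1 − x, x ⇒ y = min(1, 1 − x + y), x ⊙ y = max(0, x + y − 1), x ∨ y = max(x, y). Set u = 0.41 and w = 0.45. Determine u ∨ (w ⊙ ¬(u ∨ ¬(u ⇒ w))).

u ⇒ w = min(1, 1 − 0.41 + 0.45) = min(1, 1.04) = 1.00
¬(u ⇒ w) = 1 − 1.00 = 0.00
u ∨ ¬(u ⇒ w) = max(0.41, 0.00) = 0.41
¬(u ∨ ¬(u ⇒ w)) = 1 − 0.41 = 0.59
w ⊙ ¬(u ∨ ¬(u ⇒ w)) = max(0, 0.45 + 0.59 − 1) = max(0, 0.04) = 0.04
u ∨ (w ⊙ ¬(u ∨ ¬(u ⇒ w))) = max(0.41, 0.04) = 0.41

0.41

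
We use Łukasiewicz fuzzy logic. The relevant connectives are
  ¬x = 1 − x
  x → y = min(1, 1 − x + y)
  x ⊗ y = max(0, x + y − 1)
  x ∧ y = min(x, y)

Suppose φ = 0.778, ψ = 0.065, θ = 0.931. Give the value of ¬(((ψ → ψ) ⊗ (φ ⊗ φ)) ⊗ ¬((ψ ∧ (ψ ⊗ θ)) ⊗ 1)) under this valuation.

ψ → ψ = min(1, 1 − 0.065 + 0.065) = min(1, 1.000) = 1.000
φ ⊗ φ = max(0, 0.778 + 0.778 − 1) = max(0, 0.556) = 0.556
(ψ → ψ) ⊗ (φ ⊗ φ) = max(0, 1.000 + 0.556 − 1) = max(0, 0.556) = 0.556
ψ ⊗ θ = max(0, 0.065 + 0.931 − 1) = max(0, -0.004) = 0.000
ψ ∧ (ψ ⊗ θ) = min(0.065, 0.000) = 0.000
(ψ ∧ (ψ ⊗ θ)) ⊗ 1 = max(0, 0.000 + 1.000 − 1) = max(0, 0.000) = 0.000
¬((ψ ∧ (ψ ⊗ θ)) ⊗ 1) = 1 − 0.000 = 1.000
((ψ → ψ) ⊗ (φ ⊗ φ)) ⊗ ¬((ψ ∧ (ψ ⊗ θ)) ⊗ 1) = max(0, 0.556 + 1.000 − 1) = max(0, 0.556) = 0.556
¬(((ψ → ψ) ⊗ (φ ⊗ φ)) ⊗ ¬((ψ ∧ (ψ ⊗ θ)) ⊗ 1)) = 1 − 0.556 = 0.444

0.444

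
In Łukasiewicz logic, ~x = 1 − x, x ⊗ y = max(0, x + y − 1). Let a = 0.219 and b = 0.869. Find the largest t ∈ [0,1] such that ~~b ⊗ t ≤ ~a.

0.912

~b = 1 − 0.869 = 0.131
~~b = 1 − 0.131 = 0.869
So the left factor is ~~b = 0.869.
~a = 1 − 0.219 = 0.781
So the right-hand bound is ~a = 0.781.
The residuum of the Łukasiewicz t-norm gives the supremum: min(1, 1 − 0.869 + 0.781).
1 − 0.869 + 0.781 = 0.912, so t = min(1, 0.912) = 0.912.
Check: 0.869 ⊗ 0.912 = max(0, 0.781) = 0.781 ≤ 0.781.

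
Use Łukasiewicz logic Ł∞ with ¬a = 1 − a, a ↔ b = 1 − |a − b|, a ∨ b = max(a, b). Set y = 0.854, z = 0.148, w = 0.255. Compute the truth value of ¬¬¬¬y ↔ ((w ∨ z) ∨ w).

0.401

¬y = 1 − 0.854 = 0.146
¬¬y = 1 − 0.146 = 0.854
¬¬¬y = 1 − 0.854 = 0.146
¬¬¬¬y = 1 − 0.146 = 0.854
w ∨ z = max(0.255, 0.148) = 0.255
(w ∨ z) ∨ w = max(0.255, 0.255) = 0.255
¬¬¬¬y ↔ ((w ∨ z) ∨ w) = 1 − |0.854 − 0.255| = 1 − 0.599 = 0.401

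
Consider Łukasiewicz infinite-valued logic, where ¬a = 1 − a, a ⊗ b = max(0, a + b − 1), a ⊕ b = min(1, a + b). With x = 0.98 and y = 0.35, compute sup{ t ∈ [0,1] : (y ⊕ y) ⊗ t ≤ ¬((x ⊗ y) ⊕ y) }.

y ⊕ y = min(1, 0.35 + 0.35) = min(1, 0.70) = 0.70
So the left factor is y ⊕ y = 0.70.
x ⊗ y = max(0, 0.98 + 0.35 − 1) = max(0, 0.33) = 0.33
(x ⊗ y) ⊕ y = min(1, 0.33 + 0.35) = min(1, 0.68) = 0.68
¬((x ⊗ y) ⊕ y) = 1 − 0.68 = 0.32
So the right-hand bound is ¬((x ⊗ y) ⊕ y) = 0.32.
The residuum of the Łukasiewicz t-norm gives the supremum: min(1, 1 − 0.70 + 0.32).
1 − 0.70 + 0.32 = 0.62, so t = min(1, 0.62) = 0.62.
Check: 0.70 ⊗ 0.62 = max(0, 0.32) = 0.32 ≤ 0.32.

0.62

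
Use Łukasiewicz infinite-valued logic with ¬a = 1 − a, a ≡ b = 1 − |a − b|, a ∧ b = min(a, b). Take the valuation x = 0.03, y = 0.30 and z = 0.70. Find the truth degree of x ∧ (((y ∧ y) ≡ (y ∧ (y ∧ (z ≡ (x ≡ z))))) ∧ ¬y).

y ∧ y = min(0.30, 0.30) = 0.30
x ≡ z = 1 − |0.03 − 0.70| = 1 − 0.67 = 0.33
z ≡ (x ≡ z) = 1 − |0.70 − 0.33| = 1 − 0.37 = 0.63
y ∧ (z ≡ (x ≡ z)) = min(0.30, 0.63) = 0.30
y ∧ (y ∧ (z ≡ (x ≡ z))) = min(0.30, 0.30) = 0.30
(y ∧ y) ≡ (y ∧ (y ∧ (z ≡ (x ≡ z)))) = 1 − |0.30 − 0.30| = 1 − 0.00 = 1.00
¬y = 1 − 0.30 = 0.70
((y ∧ y) ≡ (y ∧ (y ∧ (z ≡ (x ≡ z))))) ∧ ¬y = min(1.00, 0.70) = 0.70
x ∧ (((y ∧ y) ≡ (y ∧ (y ∧ (z ≡ (x ≡ z))))) ∧ ¬y) = min(0.03, 0.70) = 0.03

0.03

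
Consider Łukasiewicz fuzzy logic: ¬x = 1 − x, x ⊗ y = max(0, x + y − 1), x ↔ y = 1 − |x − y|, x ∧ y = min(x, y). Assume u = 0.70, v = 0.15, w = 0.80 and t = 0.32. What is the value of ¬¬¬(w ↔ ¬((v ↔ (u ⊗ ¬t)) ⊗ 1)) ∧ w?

0.57

¬t = 1 − 0.32 = 0.68
u ⊗ ¬t = max(0, 0.70 + 0.68 − 1) = max(0, 0.38) = 0.38
v ↔ (u ⊗ ¬t) = 1 − |0.15 − 0.38| = 1 − 0.23 = 0.77
(v ↔ (u ⊗ ¬t)) ⊗ 1 = max(0, 0.77 + 1.00 − 1) = max(0, 0.77) = 0.77
¬((v ↔ (u ⊗ ¬t)) ⊗ 1) = 1 − 0.77 = 0.23
w ↔ ¬((v ↔ (u ⊗ ¬t)) ⊗ 1) = 1 − |0.80 − 0.23| = 1 − 0.57 = 0.43
¬(w ↔ ¬((v ↔ (u ⊗ ¬t)) ⊗ 1)) = 1 − 0.43 = 0.57
¬¬(w ↔ ¬((v ↔ (u ⊗ ¬t)) ⊗ 1)) = 1 − 0.57 = 0.43
¬¬¬(w ↔ ¬((v ↔ (u ⊗ ¬t)) ⊗ 1)) = 1 − 0.43 = 0.57
¬¬¬(w ↔ ¬((v ↔ (u ⊗ ¬t)) ⊗ 1)) ∧ w = min(0.57, 0.80) = 0.57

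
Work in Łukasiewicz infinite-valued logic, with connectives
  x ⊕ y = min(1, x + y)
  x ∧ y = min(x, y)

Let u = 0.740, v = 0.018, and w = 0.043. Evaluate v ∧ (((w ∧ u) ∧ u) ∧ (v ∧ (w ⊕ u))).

w ∧ u = min(0.043, 0.740) = 0.043
(w ∧ u) ∧ u = min(0.043, 0.740) = 0.043
w ⊕ u = min(1, 0.043 + 0.740) = min(1, 0.783) = 0.783
v ∧ (w ⊕ u) = min(0.018, 0.783) = 0.018
((w ∧ u) ∧ u) ∧ (v ∧ (w ⊕ u)) = min(0.043, 0.018) = 0.018
v ∧ (((w ∧ u) ∧ u) ∧ (v ∧ (w ⊕ u))) = min(0.018, 0.018) = 0.018

0.018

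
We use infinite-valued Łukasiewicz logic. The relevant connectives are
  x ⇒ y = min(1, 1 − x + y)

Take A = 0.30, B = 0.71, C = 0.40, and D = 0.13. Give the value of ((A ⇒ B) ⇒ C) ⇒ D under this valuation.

0.73

A ⇒ B = min(1, 1 − 0.30 + 0.71) = min(1, 1.41) = 1.00
(A ⇒ B) ⇒ C = min(1, 1 − 1.00 + 0.40) = min(1, 0.40) = 0.40
((A ⇒ B) ⇒ C) ⇒ D = min(1, 1 − 0.40 + 0.13) = min(1, 0.73) = 0.73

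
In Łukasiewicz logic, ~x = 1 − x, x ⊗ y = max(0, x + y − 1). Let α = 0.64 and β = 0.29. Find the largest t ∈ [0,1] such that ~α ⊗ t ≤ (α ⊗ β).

0.64

~α = 1 − 0.64 = 0.36
So the left factor is ~α = 0.36.
α ⊗ β = max(0, 0.64 + 0.29 − 1) = max(0, -0.07) = 0.00
So the right-hand bound is α ⊗ β = 0.00.
The residuum of the Łukasiewicz t-norm gives the supremum: min(1, 1 − 0.36 + 0.00).
1 − 0.36 + 0.00 = 0.64, so t = min(1, 0.64) = 0.64.
Check: 0.36 ⊗ 0.64 = max(0, 0.00) = 0.00 ≤ 0.00.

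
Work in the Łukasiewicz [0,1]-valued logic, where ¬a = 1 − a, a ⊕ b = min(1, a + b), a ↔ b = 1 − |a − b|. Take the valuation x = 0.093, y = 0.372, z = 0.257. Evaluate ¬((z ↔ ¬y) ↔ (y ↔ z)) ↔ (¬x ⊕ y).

¬y = 1 − 0.372 = 0.628
z ↔ ¬y = 1 − |0.257 − 0.628| = 1 − 0.371 = 0.629
y ↔ z = 1 − |0.372 − 0.257| = 1 − 0.115 = 0.885
(z ↔ ¬y) ↔ (y ↔ z) = 1 − |0.629 − 0.885| = 1 − 0.256 = 0.744
¬((z ↔ ¬y) ↔ (y ↔ z)) = 1 − 0.744 = 0.256
¬x = 1 − 0.093 = 0.907
¬x ⊕ y = min(1, 0.907 + 0.372) = min(1, 1.279) = 1.000
¬((z ↔ ¬y) ↔ (y ↔ z)) ↔ (¬x ⊕ y) = 1 − |0.256 − 1.000| = 1 − 0.744 = 0.256

0.256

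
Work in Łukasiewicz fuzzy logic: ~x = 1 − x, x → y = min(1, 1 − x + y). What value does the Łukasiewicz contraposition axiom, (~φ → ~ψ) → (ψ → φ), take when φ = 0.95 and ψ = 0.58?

1.00

~φ = 1 − 0.95 = 0.05
~ψ = 1 − 0.58 = 0.42
~φ → ~ψ = min(1, 1 − 0.05 + 0.42) = min(1, 1.37) = 1.00
ψ → φ = min(1, 1 − 0.58 + 0.95) = min(1, 1.37) = 1.00
(~φ → ~ψ) → (ψ → φ) = min(1, 1 − 1.00 + 1.00) = min(1, 1.00) = 1.00
(As expected: an axiom of Ł∞, always 1.)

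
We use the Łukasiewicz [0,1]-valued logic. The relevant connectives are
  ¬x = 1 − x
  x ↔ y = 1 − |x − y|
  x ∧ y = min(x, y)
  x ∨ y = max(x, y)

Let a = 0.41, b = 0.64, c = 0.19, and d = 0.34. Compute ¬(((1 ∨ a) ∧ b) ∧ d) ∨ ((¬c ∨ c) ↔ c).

1 ∨ a = max(1.00, 0.41) = 1.00
(1 ∨ a) ∧ b = min(1.00, 0.64) = 0.64
((1 ∨ a) ∧ b) ∧ d = min(0.64, 0.34) = 0.34
¬(((1 ∨ a) ∧ b) ∧ d) = 1 − 0.34 = 0.66
¬c = 1 − 0.19 = 0.81
¬c ∨ c = max(0.81, 0.19) = 0.81
(¬c ∨ c) ↔ c = 1 − |0.81 − 0.19| = 1 − 0.62 = 0.38
¬(((1 ∨ a) ∧ b) ∧ d) ∨ ((¬c ∨ c) ↔ c) = max(0.66, 0.38) = 0.66

0.66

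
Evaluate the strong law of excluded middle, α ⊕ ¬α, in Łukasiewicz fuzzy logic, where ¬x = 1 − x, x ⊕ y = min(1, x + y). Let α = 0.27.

¬α = 1 − 0.27 = 0.73
α ⊕ ¬α = min(1, 0.27 + 0.73) = min(1, 1.00) = 1.00
(As expected: always 1 in Ł∞ since a ⊕ (1−a) = 1.)

1.00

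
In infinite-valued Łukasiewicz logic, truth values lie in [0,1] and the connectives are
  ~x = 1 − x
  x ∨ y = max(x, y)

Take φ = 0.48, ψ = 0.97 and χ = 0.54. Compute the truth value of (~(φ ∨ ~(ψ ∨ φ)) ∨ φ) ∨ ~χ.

ψ ∨ φ = max(0.97, 0.48) = 0.97
~(ψ ∨ φ) = 1 − 0.97 = 0.03
φ ∨ ~(ψ ∨ φ) = max(0.48, 0.03) = 0.48
~(φ ∨ ~(ψ ∨ φ)) = 1 − 0.48 = 0.52
~(φ ∨ ~(ψ ∨ φ)) ∨ φ = max(0.52, 0.48) = 0.52
~χ = 1 − 0.54 = 0.46
(~(φ ∨ ~(ψ ∨ φ)) ∨ φ) ∨ ~χ = max(0.52, 0.46) = 0.52

0.52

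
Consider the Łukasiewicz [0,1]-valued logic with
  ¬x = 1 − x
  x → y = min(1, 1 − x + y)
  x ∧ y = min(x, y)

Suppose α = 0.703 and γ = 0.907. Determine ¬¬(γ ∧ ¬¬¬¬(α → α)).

α → α = min(1, 1 − 0.703 + 0.703) = min(1, 1.000) = 1.000
¬(α → α) = 1 − 1.000 = 0.000
¬¬(α → α) = 1 − 0.000 = 1.000
¬¬¬(α → α) = 1 − 1.000 = 0.000
¬¬¬¬(α → α) = 1 − 0.000 = 1.000
γ ∧ ¬¬¬¬(α → α) = min(0.907, 1.000) = 0.907
¬(γ ∧ ¬¬¬¬(α → α)) = 1 − 0.907 = 0.093
¬¬(γ ∧ ¬¬¬¬(α → α)) = 1 − 0.093 = 0.907

0.907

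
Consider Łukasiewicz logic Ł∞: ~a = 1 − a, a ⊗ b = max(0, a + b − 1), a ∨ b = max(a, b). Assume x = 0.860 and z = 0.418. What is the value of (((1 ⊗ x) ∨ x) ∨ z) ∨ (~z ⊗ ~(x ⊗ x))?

1 ⊗ x = max(0, 1.000 + 0.860 − 1) = max(0, 0.860) = 0.860
(1 ⊗ x) ∨ x = max(0.860, 0.860) = 0.860
((1 ⊗ x) ∨ x) ∨ z = max(0.860, 0.418) = 0.860
~z = 1 − 0.418 = 0.582
x ⊗ x = max(0, 0.860 + 0.860 − 1) = max(0, 0.720) = 0.720
~(x ⊗ x) = 1 − 0.720 = 0.280
~z ⊗ ~(x ⊗ x) = max(0, 0.582 + 0.280 − 1) = max(0, -0.138) = 0.000
(((1 ⊗ x) ∨ x) ∨ z) ∨ (~z ⊗ ~(x ⊗ x)) = max(0.860, 0.000) = 0.860

0.860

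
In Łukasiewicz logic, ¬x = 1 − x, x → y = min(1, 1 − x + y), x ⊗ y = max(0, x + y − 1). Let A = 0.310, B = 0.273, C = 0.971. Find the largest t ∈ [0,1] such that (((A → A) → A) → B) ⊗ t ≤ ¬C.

A → A = min(1, 1 − 0.310 + 0.310) = min(1, 1.000) = 1.000
(A → A) → A = min(1, 1 − 1.000 + 0.310) = min(1, 0.310) = 0.310
((A → A) → A) → B = min(1, 1 − 0.310 + 0.273) = min(1, 0.963) = 0.963
So the left factor is ((A → A) → A) → B = 0.963.
¬C = 1 − 0.971 = 0.029
So the right-hand bound is ¬C = 0.029.
The residuum of the Łukasiewicz t-norm gives the supremum: min(1, 1 − 0.963 + 0.029).
1 − 0.963 + 0.029 = 0.066, so t = min(1, 0.066) = 0.066.
Check: 0.963 ⊗ 0.066 = max(0, 0.029) = 0.029 ≤ 0.029.

0.066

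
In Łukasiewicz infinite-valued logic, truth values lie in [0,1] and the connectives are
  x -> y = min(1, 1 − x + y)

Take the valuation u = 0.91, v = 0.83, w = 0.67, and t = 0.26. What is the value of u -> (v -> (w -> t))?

w -> t = min(1, 1 − 0.67 + 0.26) = min(1, 0.59) = 0.59
v -> (w -> t) = min(1, 1 − 0.83 + 0.59) = min(1, 0.76) = 0.76
u -> (v -> (w -> t)) = min(1, 1 − 0.91 + 0.76) = min(1, 0.85) = 0.85

0.85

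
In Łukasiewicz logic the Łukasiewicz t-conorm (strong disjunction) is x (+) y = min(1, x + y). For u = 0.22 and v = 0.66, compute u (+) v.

0.88

u (+) v = min(1, 0.22 + 0.66) = min(1, 0.88) = 0.88
For comparison, the Gödel t-conorm max(x, y) would give 0.66.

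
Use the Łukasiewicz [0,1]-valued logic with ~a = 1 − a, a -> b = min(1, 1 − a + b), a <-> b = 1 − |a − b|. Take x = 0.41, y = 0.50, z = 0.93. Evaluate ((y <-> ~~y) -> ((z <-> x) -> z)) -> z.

0.93

~y = 1 − 0.50 = 0.50
~~y = 1 − 0.50 = 0.50
y <-> ~~y = 1 − |0.50 − 0.50| = 1 − 0.00 = 1.00
z <-> x = 1 − |0.93 − 0.41| = 1 − 0.52 = 0.48
(z <-> x) -> z = min(1, 1 − 0.48 + 0.93) = min(1, 1.45) = 1.00
(y <-> ~~y) -> ((z <-> x) -> z) = min(1, 1 − 1.00 + 1.00) = min(1, 1.00) = 1.00
((y <-> ~~y) -> ((z <-> x) -> z)) -> z = min(1, 1 − 1.00 + 0.93) = min(1, 0.93) = 0.93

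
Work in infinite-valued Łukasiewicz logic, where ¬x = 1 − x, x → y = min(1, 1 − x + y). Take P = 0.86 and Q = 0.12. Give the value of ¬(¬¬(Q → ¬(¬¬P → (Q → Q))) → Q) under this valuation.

0.76

¬P = 1 − 0.86 = 0.14
¬¬P = 1 − 0.14 = 0.86
Q → Q = min(1, 1 − 0.12 + 0.12) = min(1, 1.00) = 1.00
¬¬P → (Q → Q) = min(1, 1 − 0.86 + 1.00) = min(1, 1.14) = 1.00
¬(¬¬P → (Q → Q)) = 1 − 1.00 = 0.00
Q → ¬(¬¬P → (Q → Q)) = min(1, 1 − 0.12 + 0.00) = min(1, 0.88) = 0.88
¬(Q → ¬(¬¬P → (Q → Q))) = 1 − 0.88 = 0.12
¬¬(Q → ¬(¬¬P → (Q → Q))) = 1 − 0.12 = 0.88
¬¬(Q → ¬(¬¬P → (Q → Q))) → Q = min(1, 1 − 0.88 + 0.12) = min(1, 0.24) = 0.24
¬(¬¬(Q → ¬(¬¬P → (Q → Q))) → Q) = 1 − 0.24 = 0.76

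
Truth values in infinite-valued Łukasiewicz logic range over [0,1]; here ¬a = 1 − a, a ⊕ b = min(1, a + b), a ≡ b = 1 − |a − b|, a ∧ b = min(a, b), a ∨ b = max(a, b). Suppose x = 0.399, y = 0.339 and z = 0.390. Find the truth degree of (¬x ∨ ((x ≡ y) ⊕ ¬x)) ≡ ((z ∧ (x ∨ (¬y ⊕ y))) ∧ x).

0.390

¬x = 1 − 0.399 = 0.601
x ≡ y = 1 − |0.399 − 0.339| = 1 − 0.060 = 0.940
(x ≡ y) ⊕ ¬x = min(1, 0.940 + 0.601) = min(1, 1.541) = 1.000
¬x ∨ ((x ≡ y) ⊕ ¬x) = max(0.601, 1.000) = 1.000
¬y = 1 − 0.339 = 0.661
¬y ⊕ y = min(1, 0.661 + 0.339) = min(1, 1.000) = 1.000
x ∨ (¬y ⊕ y) = max(0.399, 1.000) = 1.000
z ∧ (x ∨ (¬y ⊕ y)) = min(0.390, 1.000) = 0.390
(z ∧ (x ∨ (¬y ⊕ y))) ∧ x = min(0.390, 0.399) = 0.390
(¬x ∨ ((x ≡ y) ⊕ ¬x)) ≡ ((z ∧ (x ∨ (¬y ⊕ y))) ∧ x) = 1 − |1.000 − 0.390| = 1 − 0.610 = 0.390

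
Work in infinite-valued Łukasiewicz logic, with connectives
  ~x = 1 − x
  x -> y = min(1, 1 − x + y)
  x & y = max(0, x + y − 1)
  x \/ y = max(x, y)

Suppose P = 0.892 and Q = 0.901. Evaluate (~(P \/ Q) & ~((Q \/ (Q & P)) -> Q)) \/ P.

0.892

P \/ Q = max(0.892, 0.901) = 0.901
~(P \/ Q) = 1 − 0.901 = 0.099
Q & P = max(0, 0.901 + 0.892 − 1) = max(0, 0.793) = 0.793
Q \/ (Q & P) = max(0.901, 0.793) = 0.901
(Q \/ (Q & P)) -> Q = min(1, 1 − 0.901 + 0.901) = min(1, 1.000) = 1.000
~((Q \/ (Q & P)) -> Q) = 1 − 1.000 = 0.000
~(P \/ Q) & ~((Q \/ (Q & P)) -> Q) = max(0, 0.099 + 0.000 − 1) = max(0, -0.901) = 0.000
(~(P \/ Q) & ~((Q \/ (Q & P)) -> Q)) \/ P = max(0.000, 0.892) = 0.892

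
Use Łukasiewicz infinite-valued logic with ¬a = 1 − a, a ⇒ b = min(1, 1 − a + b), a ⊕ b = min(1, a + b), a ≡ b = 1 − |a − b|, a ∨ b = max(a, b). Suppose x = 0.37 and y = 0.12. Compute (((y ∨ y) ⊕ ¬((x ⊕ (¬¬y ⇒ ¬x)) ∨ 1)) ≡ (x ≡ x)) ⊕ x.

y ∨ y = max(0.12, 0.12) = 0.12
¬y = 1 − 0.12 = 0.88
¬¬y = 1 − 0.88 = 0.12
¬x = 1 − 0.37 = 0.63
¬¬y ⇒ ¬x = min(1, 1 − 0.12 + 0.63) = min(1, 1.51) = 1.00
x ⊕ (¬¬y ⇒ ¬x) = min(1, 0.37 + 1.00) = min(1, 1.37) = 1.00
(x ⊕ (¬¬y ⇒ ¬x)) ∨ 1 = max(1.00, 1.00) = 1.00
¬((x ⊕ (¬¬y ⇒ ¬x)) ∨ 1) = 1 − 1.00 = 0.00
(y ∨ y) ⊕ ¬((x ⊕ (¬¬y ⇒ ¬x)) ∨ 1) = min(1, 0.12 + 0.00) = min(1, 0.12) = 0.12
x ≡ x = 1 − |0.37 − 0.37| = 1 − 0.00 = 1.00
((y ∨ y) ⊕ ¬((x ⊕ (¬¬y ⇒ ¬x)) ∨ 1)) ≡ (x ≡ x) = 1 − |0.12 − 1.00| = 1 − 0.88 = 0.12
(((y ∨ y) ⊕ ¬((x ⊕ (¬¬y ⇒ ¬x)) ∨ 1)) ≡ (x ≡ x)) ⊕ x = min(1, 0.12 + 0.37) = min(1, 0.49) = 0.49

0.49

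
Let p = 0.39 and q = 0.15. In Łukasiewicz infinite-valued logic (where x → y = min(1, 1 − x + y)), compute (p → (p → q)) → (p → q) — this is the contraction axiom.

0.76

p → q = min(1, 1 − 0.39 + 0.15) = min(1, 0.76) = 0.76
p → (p → q) = min(1, 1 − 0.39 + 0.76) = min(1, 1.37) = 1.00
(p → (p → q)) → (p → q) = min(1, 1 − 1.00 + 0.76) = min(1, 0.76) = 0.76
(The value 0.76 < 1 shows this instance is not satisfied; fails in Ł∞ (the t-norm is not idempotent).)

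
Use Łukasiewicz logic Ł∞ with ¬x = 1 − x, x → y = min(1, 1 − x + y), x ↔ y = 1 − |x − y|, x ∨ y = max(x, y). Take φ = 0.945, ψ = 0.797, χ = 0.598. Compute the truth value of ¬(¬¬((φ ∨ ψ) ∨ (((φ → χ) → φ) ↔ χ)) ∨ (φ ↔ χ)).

φ ∨ ψ = max(0.945, 0.797) = 0.945
φ → χ = min(1, 1 − 0.945 + 0.598) = min(1, 0.653) = 0.653
(φ → χ) → φ = min(1, 1 − 0.653 + 0.945) = min(1, 1.292) = 1.000
((φ → χ) → φ) ↔ χ = 1 − |1.000 − 0.598| = 1 − 0.402 = 0.598
(φ ∨ ψ) ∨ (((φ → χ) → φ) ↔ χ) = max(0.945, 0.598) = 0.945
¬((φ ∨ ψ) ∨ (((φ → χ) → φ) ↔ χ)) = 1 − 0.945 = 0.055
¬¬((φ ∨ ψ) ∨ (((φ → χ) → φ) ↔ χ)) = 1 − 0.055 = 0.945
φ ↔ χ = 1 − |0.945 − 0.598| = 1 − 0.347 = 0.653
¬¬((φ ∨ ψ) ∨ (((φ → χ) → φ) ↔ χ)) ∨ (φ ↔ χ) = max(0.945, 0.653) = 0.945
¬(¬¬((φ ∨ ψ) ∨ (((φ → χ) → φ) ↔ χ)) ∨ (φ ↔ χ)) = 1 − 0.945 = 0.055

0.055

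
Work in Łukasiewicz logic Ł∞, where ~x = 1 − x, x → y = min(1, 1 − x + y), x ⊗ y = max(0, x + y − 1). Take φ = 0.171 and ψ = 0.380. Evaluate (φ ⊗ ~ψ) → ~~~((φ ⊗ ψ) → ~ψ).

~ψ = 1 − 0.380 = 0.620
φ ⊗ ~ψ = max(0, 0.171 + 0.620 − 1) = max(0, -0.209) = 0.000
φ ⊗ ψ = max(0, 0.171 + 0.380 − 1) = max(0, -0.449) = 0.000
(φ ⊗ ψ) → ~ψ = min(1, 1 − 0.000 + 0.620) = min(1, 1.620) = 1.000
~((φ ⊗ ψ) → ~ψ) = 1 − 1.000 = 0.000
~~((φ ⊗ ψ) → ~ψ) = 1 − 0.000 = 1.000
~~~((φ ⊗ ψ) → ~ψ) = 1 − 1.000 = 0.000
(φ ⊗ ~ψ) → ~~~((φ ⊗ ψ) → ~ψ) = min(1, 1 − 0.000 + 0.000) = min(1, 1.000) = 1.000

1.000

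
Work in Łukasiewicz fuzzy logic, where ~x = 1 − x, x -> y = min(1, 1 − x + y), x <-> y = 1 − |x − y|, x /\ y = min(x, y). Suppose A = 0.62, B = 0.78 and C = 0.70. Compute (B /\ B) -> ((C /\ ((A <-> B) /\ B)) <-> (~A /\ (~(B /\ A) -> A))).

B /\ B = min(0.78, 0.78) = 0.78
A <-> B = 1 − |0.62 − 0.78| = 1 − 0.16 = 0.84
(A <-> B) /\ B = min(0.84, 0.78) = 0.78
C /\ ((A <-> B) /\ B) = min(0.70, 0.78) = 0.70
~A = 1 − 0.62 = 0.38
B /\ A = min(0.78, 0.62) = 0.62
~(B /\ A) = 1 − 0.62 = 0.38
~(B /\ A) -> A = min(1, 1 − 0.38 + 0.62) = min(1, 1.24) = 1.00
~A /\ (~(B /\ A) -> A) = min(0.38, 1.00) = 0.38
(C /\ ((A <-> B) /\ B)) <-> (~A /\ (~(B /\ A) -> A)) = 1 − |0.70 − 0.38| = 1 − 0.32 = 0.68
(B /\ B) -> ((C /\ ((A <-> B) /\ B)) <-> (~A /\ (~(B /\ A) -> A))) = min(1, 1 − 0.78 + 0.68) = min(1, 0.90) = 0.90

0.90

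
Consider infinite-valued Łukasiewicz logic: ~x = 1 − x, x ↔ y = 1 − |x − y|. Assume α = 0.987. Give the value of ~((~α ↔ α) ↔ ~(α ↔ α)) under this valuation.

~α = 1 − 0.987 = 0.013
~α ↔ α = 1 − |0.013 − 0.987| = 1 − 0.974 = 0.026
α ↔ α = 1 − |0.987 − 0.987| = 1 − 0.000 = 1.000
~(α ↔ α) = 1 − 1.000 = 0.000
(~α ↔ α) ↔ ~(α ↔ α) = 1 − |0.026 − 0.000| = 1 − 0.026 = 0.974
~((~α ↔ α) ↔ ~(α ↔ α)) = 1 − 0.974 = 0.026

0.026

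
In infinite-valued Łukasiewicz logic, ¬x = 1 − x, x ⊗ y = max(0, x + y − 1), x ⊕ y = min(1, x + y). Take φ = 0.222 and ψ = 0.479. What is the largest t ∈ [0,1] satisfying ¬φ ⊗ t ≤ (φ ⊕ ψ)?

0.923

¬φ = 1 − 0.222 = 0.778
So the left factor is ¬φ = 0.778.
φ ⊕ ψ = min(1, 0.222 + 0.479) = min(1, 0.701) = 0.701
So the right-hand bound is φ ⊕ ψ = 0.701.
The residuum of the Łukasiewicz t-norm gives the supremum: min(1, 1 − 0.778 + 0.701).
1 − 0.778 + 0.701 = 0.923, so t = min(1, 0.923) = 0.923.
Check: 0.778 ⊗ 0.923 = max(0, 0.701) = 0.701 ≤ 0.701.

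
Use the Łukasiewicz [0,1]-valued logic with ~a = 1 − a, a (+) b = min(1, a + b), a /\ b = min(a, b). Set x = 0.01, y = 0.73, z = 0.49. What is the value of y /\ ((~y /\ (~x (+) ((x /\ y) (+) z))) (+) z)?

~y = 1 − 0.73 = 0.27
~x = 1 − 0.01 = 0.99
x /\ y = min(0.01, 0.73) = 0.01
(x /\ y) (+) z = min(1, 0.01 + 0.49) = min(1, 0.50) = 0.50
~x (+) ((x /\ y) (+) z) = min(1, 0.99 + 0.50) = min(1, 1.49) = 1.00
~y /\ (~x (+) ((x /\ y) (+) z)) = min(0.27, 1.00) = 0.27
(~y /\ (~x (+) ((x /\ y) (+) z))) (+) z = min(1, 0.27 + 0.49) = min(1, 0.76) = 0.76
y /\ ((~y /\ (~x (+) ((x /\ y) (+) z))) (+) z) = min(0.73, 0.76) = 0.73

0.73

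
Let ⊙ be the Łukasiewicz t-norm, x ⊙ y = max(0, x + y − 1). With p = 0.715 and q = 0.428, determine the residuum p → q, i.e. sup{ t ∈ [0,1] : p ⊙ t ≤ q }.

The residuum of the Łukasiewicz t-norm gives the supremum: min(1, 1 − 0.715 + 0.428).
1 − 0.715 + 0.428 = 0.713, so t = min(1, 0.713) = 0.713.
Check: 0.715 ⊙ 0.713 = max(0, 0.428) = 0.428 ≤ 0.428.

0.713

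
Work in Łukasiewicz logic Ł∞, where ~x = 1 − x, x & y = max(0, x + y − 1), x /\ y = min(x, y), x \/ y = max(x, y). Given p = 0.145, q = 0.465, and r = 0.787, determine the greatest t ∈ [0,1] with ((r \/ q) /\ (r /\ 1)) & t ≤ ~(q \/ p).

r \/ q = max(0.787, 0.465) = 0.787
r /\ 1 = min(0.787, 1.000) = 0.787
(r \/ q) /\ (r /\ 1) = min(0.787, 0.787) = 0.787
So the left factor is (r \/ q) /\ (r /\ 1) = 0.787.
q \/ p = max(0.465, 0.145) = 0.465
~(q \/ p) = 1 − 0.465 = 0.535
So the right-hand bound is ~(q \/ p) = 0.535.
The residuum of the Łukasiewicz t-norm gives the supremum: min(1, 1 − 0.787 + 0.535).
1 − 0.787 + 0.535 = 0.748, so t = min(1, 0.748) = 0.748.
Check: 0.787 & 0.748 = max(0, 0.535) = 0.535 ≤ 0.535.

0.748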